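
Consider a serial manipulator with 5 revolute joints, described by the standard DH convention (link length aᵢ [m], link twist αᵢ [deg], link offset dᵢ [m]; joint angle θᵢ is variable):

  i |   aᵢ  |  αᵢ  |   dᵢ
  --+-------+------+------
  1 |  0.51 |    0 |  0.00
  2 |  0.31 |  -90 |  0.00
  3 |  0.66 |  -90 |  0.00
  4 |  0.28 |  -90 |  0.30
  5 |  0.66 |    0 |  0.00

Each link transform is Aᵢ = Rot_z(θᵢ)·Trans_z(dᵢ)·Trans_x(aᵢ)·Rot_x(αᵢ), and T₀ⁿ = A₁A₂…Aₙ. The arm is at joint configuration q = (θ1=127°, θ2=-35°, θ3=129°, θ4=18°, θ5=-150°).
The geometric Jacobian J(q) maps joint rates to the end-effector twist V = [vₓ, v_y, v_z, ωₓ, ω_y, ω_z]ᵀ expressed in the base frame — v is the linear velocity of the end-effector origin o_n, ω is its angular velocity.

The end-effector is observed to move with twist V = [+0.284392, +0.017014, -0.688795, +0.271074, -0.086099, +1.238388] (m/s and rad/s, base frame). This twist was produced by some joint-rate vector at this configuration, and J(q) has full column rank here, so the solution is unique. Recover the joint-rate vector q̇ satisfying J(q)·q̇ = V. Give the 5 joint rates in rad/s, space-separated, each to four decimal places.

0.6020 0.8020 -0.8490 -0.0300 -0.6110

o_n = [-0.3823, -0.0160, 0.0991]
J₁: ẑ×o_n = [0.0160, -0.3823, 0.0000], ω = ẑ
J2: z=[0.0000, 0.0000, 1.0000] o=[-0.3069, 0.4073, 0.0000] → [0.4233, -0.0754, 0.0000, 0.0000, 0.0000, 1.0000]
J3: z=[-0.9994, -0.0349, 0.0000] o=[-0.3177, 0.7171, 0.0000] → [-0.0035, 0.0990, 0.7304, -0.9994, -0.0349, 0.0000]
J4: z=[0.0271, -0.7767, 0.6293] o=[-0.3032, 0.3020, -0.5129] → [-0.2752, -0.0663, -0.0700, 0.0271, -0.7767, 0.6293]
J5: z=[0.9437, 0.2275, 0.2402] o=[-0.2028, -0.0954, -0.5311] → [0.1243, -0.6378, 0.1158, 0.9437, 0.2275, 0.2402]
q̇ = J⁺·V = [0.6020, 0.8020, -0.8490, -0.0300, -0.6110]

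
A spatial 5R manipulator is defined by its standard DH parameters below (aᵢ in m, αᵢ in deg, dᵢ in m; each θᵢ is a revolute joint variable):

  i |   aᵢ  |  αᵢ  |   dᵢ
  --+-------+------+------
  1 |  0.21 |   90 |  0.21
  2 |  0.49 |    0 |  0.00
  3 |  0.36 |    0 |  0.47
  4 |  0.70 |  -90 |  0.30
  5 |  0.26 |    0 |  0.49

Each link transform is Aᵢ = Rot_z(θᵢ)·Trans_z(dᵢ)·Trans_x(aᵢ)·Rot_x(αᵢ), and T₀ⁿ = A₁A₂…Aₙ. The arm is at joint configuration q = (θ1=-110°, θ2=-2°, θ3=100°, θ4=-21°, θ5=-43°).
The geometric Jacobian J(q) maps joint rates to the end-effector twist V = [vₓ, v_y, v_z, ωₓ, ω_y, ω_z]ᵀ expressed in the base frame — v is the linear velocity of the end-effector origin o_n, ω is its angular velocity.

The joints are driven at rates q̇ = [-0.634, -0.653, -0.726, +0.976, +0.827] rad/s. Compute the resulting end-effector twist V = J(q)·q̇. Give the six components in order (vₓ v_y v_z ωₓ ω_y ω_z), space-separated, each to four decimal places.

-0.1790 -0.2613 0.0039 0.6543 0.6194 -0.4480

o_n = [-1.0176, -0.0259, 1.5270]
J₁: ẑ×o_n = [0.0259, -1.0176, 0.0000], ω = ẑ
J2: z=[-0.9397, 0.3420, 0.0000] o=[-0.0718, -0.1973, 0.2100] → [0.4504, 1.2375, 0.1624, -0.9397, 0.3420, 0.0000]
J3: z=[-0.9397, 0.3420, 0.0000] o=[-0.2393, -0.6575, 0.1929] → [0.4563, 1.2536, -0.3273, -0.9397, 0.3420, 0.0000]
J4: z=[-0.9397, 0.3420, 0.0000] o=[-0.6638, -0.4497, 0.5494] → [0.3343, 0.9186, -0.2772, -0.9397, 0.3420, 0.0000]
J5: z=[0.3333, 0.9156, 0.2250] o=[-0.9996, -0.4950, 1.2315] → [0.1650, -0.1025, 0.1728, 0.3333, 0.9156, 0.2250]
V = J·q̇ = [-0.1790, -0.2613, 0.0039, 0.6543, 0.6194, -0.4480]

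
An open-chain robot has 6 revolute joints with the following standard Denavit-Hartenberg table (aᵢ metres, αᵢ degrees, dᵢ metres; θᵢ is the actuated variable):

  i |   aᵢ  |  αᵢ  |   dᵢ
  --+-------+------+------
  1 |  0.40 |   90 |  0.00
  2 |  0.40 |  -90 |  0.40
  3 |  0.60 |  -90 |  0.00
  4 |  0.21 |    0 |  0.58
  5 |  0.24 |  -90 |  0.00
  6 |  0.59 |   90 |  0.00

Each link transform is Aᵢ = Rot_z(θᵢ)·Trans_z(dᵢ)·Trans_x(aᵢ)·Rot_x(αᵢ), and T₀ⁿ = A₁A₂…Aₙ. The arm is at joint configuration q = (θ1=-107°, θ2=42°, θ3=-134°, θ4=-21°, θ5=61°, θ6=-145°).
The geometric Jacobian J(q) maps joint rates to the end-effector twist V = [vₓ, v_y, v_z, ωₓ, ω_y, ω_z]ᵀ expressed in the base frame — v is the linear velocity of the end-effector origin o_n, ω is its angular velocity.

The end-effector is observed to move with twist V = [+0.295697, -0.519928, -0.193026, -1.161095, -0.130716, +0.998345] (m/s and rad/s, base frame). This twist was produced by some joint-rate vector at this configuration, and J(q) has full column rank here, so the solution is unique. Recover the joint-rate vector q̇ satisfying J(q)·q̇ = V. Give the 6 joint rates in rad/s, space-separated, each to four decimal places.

0.7000 0.2860 -0.3120 0.7500 0.1880 -0.2910

o_n = [-1.6221, -0.2554, 0.5985]
J₁: ẑ×o_n = [0.2554, -1.6221, 0.0000], ω = ẑ
J2: z=[-0.9563, 0.2924, 0.0000] o=[-0.1169, -0.3825, 0.0000] → [0.1750, 0.5723, 0.3185, -0.9563, 0.2924, 0.0000]
J3: z=[0.1956, 0.6399, 0.7431] o=[-0.5864, -0.5498, 0.2677] → [-0.0071, -0.8344, 0.7203, 0.1956, 0.6399, 0.7431]
J4: z=[-0.8206, -0.3081, 0.4813] o=[-0.9086, -0.1274, -0.0112] → [-0.1263, 0.1569, -0.1149, -0.8206, -0.3081, 0.4813]
J5: z=[-0.8206, -0.3081, 0.4813] o=[-1.4751, -0.1200, 0.2327] → [-0.0475, 0.2294, 0.0658, -0.8206, -0.3081, 0.4813]
J6: z=[0.1953, -0.9427, -0.2705] o=[-1.6040, -0.0893, 0.0326] → [-0.5784, -0.1056, -0.0495, 0.1953, -0.9427, -0.2705]
q̇ = J⁺·V = [0.7000, 0.2860, -0.3120, 0.7500, 0.1880, -0.2910]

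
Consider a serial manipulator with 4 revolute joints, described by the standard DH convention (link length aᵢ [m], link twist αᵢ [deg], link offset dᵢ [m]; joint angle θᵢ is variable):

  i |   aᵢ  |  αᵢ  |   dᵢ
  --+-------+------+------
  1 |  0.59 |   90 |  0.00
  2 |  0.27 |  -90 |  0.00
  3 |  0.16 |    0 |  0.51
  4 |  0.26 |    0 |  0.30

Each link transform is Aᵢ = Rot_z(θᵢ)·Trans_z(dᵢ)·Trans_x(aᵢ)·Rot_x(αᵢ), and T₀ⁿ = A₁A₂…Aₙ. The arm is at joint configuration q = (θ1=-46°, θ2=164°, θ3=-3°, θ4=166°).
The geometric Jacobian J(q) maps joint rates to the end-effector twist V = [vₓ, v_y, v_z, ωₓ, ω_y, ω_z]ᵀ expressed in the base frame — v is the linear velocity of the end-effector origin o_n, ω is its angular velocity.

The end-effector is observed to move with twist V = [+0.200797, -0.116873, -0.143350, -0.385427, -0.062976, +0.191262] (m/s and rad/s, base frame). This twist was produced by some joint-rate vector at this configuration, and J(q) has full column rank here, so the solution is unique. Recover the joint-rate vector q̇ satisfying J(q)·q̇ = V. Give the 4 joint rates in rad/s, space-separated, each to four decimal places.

o_n = [0.1825, -0.0916, -0.7287]
J₁: ẑ×o_n = [0.0916, 0.1825, -0.0000], ω = ẑ
J2: z=[-0.7193, -0.6947, 0.0000] o=[0.4098, -0.4244, 0.0000] → [0.5062, -0.5242, -0.3974, -0.7193, -0.6947, 0.0000]
J3: z=[-0.1915, 0.1983, -0.9613] o=[0.2296, -0.2377, 0.0744] → [-0.0188, -0.1085, -0.0186, -0.1915, 0.1983, -0.9613]
J4: z=[-0.1915, 0.1983, -0.9613] o=[0.0192, -0.0319, -0.3718] → [-0.1281, -0.2253, -0.0210, -0.1915, 0.1983, -0.9613]
q̇ = J⁺·V = [0.9670, 0.3210, 0.4860, 0.3210]

0.9670 0.3210 0.4860 0.3210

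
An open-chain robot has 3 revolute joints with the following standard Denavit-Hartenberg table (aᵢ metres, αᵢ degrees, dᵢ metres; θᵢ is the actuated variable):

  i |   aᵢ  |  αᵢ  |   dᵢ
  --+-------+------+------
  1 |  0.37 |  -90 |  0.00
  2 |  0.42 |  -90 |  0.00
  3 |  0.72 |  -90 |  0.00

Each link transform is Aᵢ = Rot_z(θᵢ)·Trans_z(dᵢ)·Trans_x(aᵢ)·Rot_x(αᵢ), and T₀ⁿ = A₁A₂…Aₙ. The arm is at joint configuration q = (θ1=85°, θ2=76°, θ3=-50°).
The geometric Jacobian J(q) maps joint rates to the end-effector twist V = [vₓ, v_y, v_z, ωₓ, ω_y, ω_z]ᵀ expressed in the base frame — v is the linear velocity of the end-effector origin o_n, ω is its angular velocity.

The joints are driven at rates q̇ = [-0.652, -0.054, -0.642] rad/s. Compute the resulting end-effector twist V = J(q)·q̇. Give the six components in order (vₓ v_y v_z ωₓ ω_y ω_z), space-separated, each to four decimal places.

0.1110 0.3117 0.3551 0.1081 0.6159 -0.4967

o_n = [-0.4986, 0.6294, -0.8566]
J₁: ẑ×o_n = [-0.6294, -0.4986, 0.0000], ω = ẑ
J2: z=[-0.9962, 0.0872, 0.0000] o=[0.0322, 0.3686, 0.0000] → [-0.0747, -0.8533, -0.2136, -0.9962, 0.0872, 0.0000]
J3: z=[-0.0846, -0.9666, -0.2419] o=[0.0411, 0.4698, -0.4075] → [0.4727, 0.0926, -0.5352, -0.0846, -0.9666, -0.2419]
V = J·q̇ = [0.1110, 0.3117, 0.3551, 0.1081, 0.6159, -0.4967]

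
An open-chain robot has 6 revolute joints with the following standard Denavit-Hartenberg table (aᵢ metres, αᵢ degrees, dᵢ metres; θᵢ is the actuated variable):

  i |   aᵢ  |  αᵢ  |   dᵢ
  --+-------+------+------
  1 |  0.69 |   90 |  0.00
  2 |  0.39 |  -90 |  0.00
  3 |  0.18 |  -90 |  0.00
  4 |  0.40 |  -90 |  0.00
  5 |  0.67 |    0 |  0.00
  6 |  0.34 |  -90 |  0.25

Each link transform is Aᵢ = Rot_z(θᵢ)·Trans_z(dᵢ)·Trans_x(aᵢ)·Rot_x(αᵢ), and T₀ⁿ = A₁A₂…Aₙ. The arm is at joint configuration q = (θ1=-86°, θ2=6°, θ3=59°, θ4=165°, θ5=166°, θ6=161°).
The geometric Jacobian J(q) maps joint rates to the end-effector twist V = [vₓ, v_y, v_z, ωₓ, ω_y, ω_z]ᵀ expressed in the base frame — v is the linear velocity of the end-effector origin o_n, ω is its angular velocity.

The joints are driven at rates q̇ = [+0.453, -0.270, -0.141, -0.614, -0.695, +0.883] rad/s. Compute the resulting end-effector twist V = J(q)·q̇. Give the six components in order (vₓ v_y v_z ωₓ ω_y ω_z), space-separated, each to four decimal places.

o_n = [0.1565, -1.0673, 0.2742]
J₁: ẑ×o_n = [1.0673, 0.1565, -0.0000], ω = ẑ
J2: z=[-0.9976, -0.0698, 0.0000] o=[0.0481, -0.6883, 0.0000] → [-0.0191, 0.2736, 0.3856, -0.9976, -0.0698, 0.0000]
J3: z=[-0.0073, 0.1043, 0.9945] o=[0.0752, -1.0752, 0.0408] → [0.0164, 0.0826, -0.0085, -0.0073, 0.1043, 0.9945]
J4: z=[0.4543, 0.8863, -0.0896] o=[0.2355, -1.1564, 0.0505] → [0.2063, -0.0946, 0.1105, 0.4543, 0.8863, -0.0896]
J5: z=[-0.2376, 0.2175, 0.9467] o=[-0.1079, -0.9929, -0.0733] → [0.1460, 0.3329, -0.0398, -0.2376, 0.2175, 0.9467]
J6: z=[-0.2376, 0.2175, 0.9467] o=[0.3766, -1.4024, 0.1424] → [-0.2885, -0.1770, -0.0317, -0.2376, 0.2175, 0.9467]
V = J·q̇ = [0.0034, -0.3442, -0.1711, -0.0532, -0.4992, 0.5458]

0.0034 -0.3442 -0.1711 -0.0532 -0.4992 0.5458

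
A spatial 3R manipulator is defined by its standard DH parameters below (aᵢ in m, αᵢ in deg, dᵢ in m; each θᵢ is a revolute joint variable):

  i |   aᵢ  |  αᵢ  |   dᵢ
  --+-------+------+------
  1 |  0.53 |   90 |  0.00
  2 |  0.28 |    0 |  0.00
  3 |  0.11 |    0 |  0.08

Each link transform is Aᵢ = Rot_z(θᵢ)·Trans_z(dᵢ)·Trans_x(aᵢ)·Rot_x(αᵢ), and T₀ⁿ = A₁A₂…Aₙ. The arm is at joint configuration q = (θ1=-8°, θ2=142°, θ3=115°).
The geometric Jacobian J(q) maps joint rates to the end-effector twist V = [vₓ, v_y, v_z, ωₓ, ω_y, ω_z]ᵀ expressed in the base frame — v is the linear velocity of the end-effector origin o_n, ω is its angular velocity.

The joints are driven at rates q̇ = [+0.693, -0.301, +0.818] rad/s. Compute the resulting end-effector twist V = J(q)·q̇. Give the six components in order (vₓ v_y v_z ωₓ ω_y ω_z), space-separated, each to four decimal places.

o_n = [0.2707, -0.1188, 0.0652]
J₁: ẑ×o_n = [0.1188, 0.2707, -0.0000], ω = ẑ
J2: z=[-0.1392, -0.9903, 0.0000] o=[0.5248, -0.0738, 0.0000] → [-0.0646, 0.0091, -0.2454, -0.1392, -0.9903, 0.0000]
J3: z=[-0.1392, -0.9903, 0.0000] o=[0.3063, -0.0431, 0.1724] → [0.1061, -0.0149, -0.0247, -0.1392, -0.9903, 0.0000]
V = J·q̇ = [0.1886, 0.1727, 0.0536, -0.0720, -0.5120, 0.6930]

0.1886 0.1727 0.0536 -0.0720 -0.5120 0.6930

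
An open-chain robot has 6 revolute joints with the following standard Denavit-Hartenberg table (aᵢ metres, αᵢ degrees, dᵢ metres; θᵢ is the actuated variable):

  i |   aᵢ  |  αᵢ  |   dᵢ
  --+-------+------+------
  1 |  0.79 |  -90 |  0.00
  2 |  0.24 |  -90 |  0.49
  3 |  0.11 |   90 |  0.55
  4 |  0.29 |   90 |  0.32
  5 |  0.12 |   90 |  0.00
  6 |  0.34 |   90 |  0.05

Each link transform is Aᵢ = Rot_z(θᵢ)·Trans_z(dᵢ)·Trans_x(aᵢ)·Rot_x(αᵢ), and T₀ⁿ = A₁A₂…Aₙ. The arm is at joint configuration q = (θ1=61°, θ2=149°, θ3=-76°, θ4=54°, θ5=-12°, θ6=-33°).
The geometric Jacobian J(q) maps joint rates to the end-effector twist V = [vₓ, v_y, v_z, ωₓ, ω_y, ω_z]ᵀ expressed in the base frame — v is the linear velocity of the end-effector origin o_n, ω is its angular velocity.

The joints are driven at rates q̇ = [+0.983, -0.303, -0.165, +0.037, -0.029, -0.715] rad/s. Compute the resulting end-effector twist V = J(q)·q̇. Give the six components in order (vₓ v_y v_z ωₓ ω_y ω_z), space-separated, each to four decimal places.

-0.3071 -1.0233 -0.1329 0.3524 0.5061 1.3193

o_n = [-0.7498, 0.4666, 0.9587]
J₁: ẑ×o_n = [-0.4666, -0.7498, 0.0000], ω = ẑ
J2: z=[-0.8746, 0.4848, 0.0000] o=[0.3830, 0.6909, 0.0000] → [0.4648, 0.8385, 0.7454, -0.8746, 0.4848, 0.0000]
J3: z=[-0.2497, -0.4505, 0.8572] o=[-0.1453, 0.7486, -0.1236] → [-0.2459, -0.2480, -0.2019, -0.2497, -0.4505, 0.8572]
J4: z=[0.1916, 0.8447, 0.4997] o=[-0.3870, 0.5326, 0.3341] → [0.5605, -0.3010, 0.2938, 0.1916, 0.8447, 0.4997]
J5: z=[-0.6211, 0.4986, -0.6046] o=[-0.5461, 0.7465, 0.6739] → [-0.0272, 0.3001, 0.2754, -0.6211, 0.4986, -0.6046]
J6: z=[-0.0294, -0.7858, -0.6178] o=[-0.6401, 0.7026, 0.7342] → [-0.3221, 0.0744, -0.0793, -0.0294, -0.7858, -0.6178]
V = J·q̇ = [-0.3071, -1.0233, -0.1329, 0.3524, 0.5061, 1.3193]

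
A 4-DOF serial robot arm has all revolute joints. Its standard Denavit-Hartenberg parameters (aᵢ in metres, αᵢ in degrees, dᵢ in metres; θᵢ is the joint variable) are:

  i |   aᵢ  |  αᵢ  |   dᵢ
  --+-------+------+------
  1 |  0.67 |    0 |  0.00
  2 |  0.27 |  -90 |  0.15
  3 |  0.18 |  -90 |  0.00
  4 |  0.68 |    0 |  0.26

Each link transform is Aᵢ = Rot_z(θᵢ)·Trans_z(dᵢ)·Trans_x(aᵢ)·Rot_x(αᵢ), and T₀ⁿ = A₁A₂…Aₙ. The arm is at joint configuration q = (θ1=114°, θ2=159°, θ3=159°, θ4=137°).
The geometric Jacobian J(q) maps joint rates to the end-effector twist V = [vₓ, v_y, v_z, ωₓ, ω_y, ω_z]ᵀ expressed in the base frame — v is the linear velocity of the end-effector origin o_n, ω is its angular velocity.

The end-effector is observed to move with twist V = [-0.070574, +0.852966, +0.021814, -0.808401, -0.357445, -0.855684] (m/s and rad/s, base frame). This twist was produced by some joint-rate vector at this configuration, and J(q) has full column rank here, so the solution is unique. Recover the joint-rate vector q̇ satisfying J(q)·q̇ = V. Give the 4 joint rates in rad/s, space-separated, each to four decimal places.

-0.6840 0.6480 -0.8260 -0.8780

o_n = [-0.7109, 0.1154, 0.5064]
J₁: ẑ×o_n = [-0.1154, -0.7109, 0.0000], ω = ẑ
J2: z=[0.0000, 0.0000, 1.0000] o=[-0.2725, 0.6121, 0.0000] → [0.4967, -0.4384, 0.0000, 0.0000, 0.0000, 1.0000]
J3: z=[0.9986, 0.0523, 0.0000] o=[-0.2584, 0.3424, 0.1500] → [0.0187, -0.3560, -0.2031, 0.9986, 0.0523, 0.0000]
J4: z=[-0.0188, 0.3579, 0.9336] o=[-0.2672, 0.5103, 0.0855] → [0.5193, -0.4063, 0.1662, -0.0188, 0.3579, 0.9336]
q̇ = J⁺·V = [-0.6840, 0.6480, -0.8260, -0.8780]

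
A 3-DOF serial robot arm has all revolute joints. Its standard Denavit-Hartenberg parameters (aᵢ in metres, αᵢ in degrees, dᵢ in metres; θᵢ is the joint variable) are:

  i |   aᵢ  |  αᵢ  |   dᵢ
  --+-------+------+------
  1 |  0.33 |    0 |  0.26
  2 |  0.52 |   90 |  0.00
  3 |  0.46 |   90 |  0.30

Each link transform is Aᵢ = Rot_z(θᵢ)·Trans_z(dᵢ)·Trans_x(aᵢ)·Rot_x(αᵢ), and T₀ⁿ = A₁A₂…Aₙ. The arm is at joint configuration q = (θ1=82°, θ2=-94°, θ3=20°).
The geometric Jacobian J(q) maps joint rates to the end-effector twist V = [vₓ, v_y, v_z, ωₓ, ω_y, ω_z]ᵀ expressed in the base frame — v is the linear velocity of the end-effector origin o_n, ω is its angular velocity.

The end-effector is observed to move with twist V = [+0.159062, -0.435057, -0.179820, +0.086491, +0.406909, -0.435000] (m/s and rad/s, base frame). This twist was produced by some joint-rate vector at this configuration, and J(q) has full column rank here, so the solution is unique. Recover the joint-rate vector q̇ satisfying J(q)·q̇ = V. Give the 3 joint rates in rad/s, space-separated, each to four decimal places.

-0.9450 0.5100 -0.4160

o_n = [0.9150, -0.1646, 0.4173]
J₁: ẑ×o_n = [0.1646, 0.9150, -0.0000], ω = ẑ
J2: z=[0.0000, 0.0000, 1.0000] o=[0.0459, 0.3268, 0.2600] → [0.4914, 0.8691, -0.0000, 0.0000, 0.0000, 1.0000]
J3: z=[-0.2079, -0.9781, 0.0000] o=[0.5546, 0.2187, 0.2600] → [-0.1539, 0.0327, 0.4323, -0.2079, -0.9781, 0.0000]
q̇ = J⁺·V = [-0.9450, 0.5100, -0.4160]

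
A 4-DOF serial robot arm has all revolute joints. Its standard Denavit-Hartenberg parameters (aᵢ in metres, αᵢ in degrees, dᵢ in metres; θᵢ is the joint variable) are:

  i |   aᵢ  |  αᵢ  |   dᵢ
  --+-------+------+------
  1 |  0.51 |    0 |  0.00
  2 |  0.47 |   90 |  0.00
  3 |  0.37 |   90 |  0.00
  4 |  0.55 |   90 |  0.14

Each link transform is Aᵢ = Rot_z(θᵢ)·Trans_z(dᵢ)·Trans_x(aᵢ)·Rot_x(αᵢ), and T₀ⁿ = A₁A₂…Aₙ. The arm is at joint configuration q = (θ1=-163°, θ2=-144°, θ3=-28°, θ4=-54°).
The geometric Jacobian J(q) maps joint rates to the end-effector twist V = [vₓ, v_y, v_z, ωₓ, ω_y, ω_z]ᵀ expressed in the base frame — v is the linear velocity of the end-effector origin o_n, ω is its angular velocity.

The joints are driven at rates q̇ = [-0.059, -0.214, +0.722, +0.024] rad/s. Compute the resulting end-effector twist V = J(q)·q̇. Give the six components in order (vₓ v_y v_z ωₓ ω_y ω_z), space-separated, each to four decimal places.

0.4929 0.2206 0.3895 0.5698 -0.4435 -0.2942

o_n = [-0.2314, 0.9304, -0.4491]
J₁: ẑ×o_n = [-0.9304, -0.2314, 0.0000], ω = ẑ
J2: z=[0.0000, 0.0000, 1.0000] o=[-0.4877, -0.1491, 0.0000] → [-1.0795, 0.2563, 0.0000, 0.0000, 0.0000, 1.0000]
J3: z=[0.7986, -0.6018, 0.0000] o=[-0.2049, 0.2262, 0.0000] → [0.2703, 0.3587, 0.5464, 0.7986, -0.6018, 0.0000]
J4: z=[-0.2825, -0.3749, -0.8829] o=[-0.0083, 0.4872, -0.1737] → [0.4946, 0.1192, -0.2089, -0.2825, -0.3749, -0.8829]
V = J·q̇ = [0.4929, 0.2206, 0.3895, 0.5698, -0.4435, -0.2942]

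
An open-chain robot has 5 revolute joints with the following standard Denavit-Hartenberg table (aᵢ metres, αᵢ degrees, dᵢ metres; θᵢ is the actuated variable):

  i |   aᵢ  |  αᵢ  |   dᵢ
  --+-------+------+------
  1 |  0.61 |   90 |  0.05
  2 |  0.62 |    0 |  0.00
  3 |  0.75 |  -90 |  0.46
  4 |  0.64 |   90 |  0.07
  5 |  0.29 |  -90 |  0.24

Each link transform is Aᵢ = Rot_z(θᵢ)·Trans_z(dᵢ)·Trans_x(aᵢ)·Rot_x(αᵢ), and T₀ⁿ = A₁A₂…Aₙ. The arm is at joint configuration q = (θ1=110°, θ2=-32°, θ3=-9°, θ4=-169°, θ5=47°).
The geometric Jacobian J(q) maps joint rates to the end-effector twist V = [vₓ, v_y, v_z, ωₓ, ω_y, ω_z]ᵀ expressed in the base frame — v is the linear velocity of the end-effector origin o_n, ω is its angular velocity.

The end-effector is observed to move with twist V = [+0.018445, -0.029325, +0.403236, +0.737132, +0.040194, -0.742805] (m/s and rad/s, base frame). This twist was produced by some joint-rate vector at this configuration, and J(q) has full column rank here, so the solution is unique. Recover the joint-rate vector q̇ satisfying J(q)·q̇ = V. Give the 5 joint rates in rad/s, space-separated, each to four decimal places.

-0.3130 0.8100 -0.7220 -0.4650 -0.6300

o_n = [-0.0602, 1.2888, 0.0119]
J₁: ẑ×o_n = [-1.2888, -0.0602, 0.0000], ω = ẑ
J2: z=[0.9397, 0.3420, 0.0000] o=[-0.2086, 0.5732, 0.0500] → [-0.0130, 0.0358, 0.6217, 0.9397, 0.3420, 0.0000]
J3: z=[0.9397, 0.3420, 0.0000] o=[-0.3885, 1.0673, -0.2785] → [0.0993, -0.2729, 0.0959, 0.9397, 0.3420, 0.0000]
J4: z=[-0.2244, 0.6165, 0.7547] o=[-0.1498, 1.7565, -0.7706] → [0.8354, 0.2432, 0.0497, -0.2244, 0.6165, 0.7547]
J5: z=[-0.8732, -0.4711, 0.1252] o=[0.1114, 1.3959, -0.3056] → [-0.1361, 0.2557, 0.0127, -0.8732, -0.4711, 0.1252]
q̇ = J⁺·V = [-0.3130, 0.8100, -0.7220, -0.4650, -0.6300]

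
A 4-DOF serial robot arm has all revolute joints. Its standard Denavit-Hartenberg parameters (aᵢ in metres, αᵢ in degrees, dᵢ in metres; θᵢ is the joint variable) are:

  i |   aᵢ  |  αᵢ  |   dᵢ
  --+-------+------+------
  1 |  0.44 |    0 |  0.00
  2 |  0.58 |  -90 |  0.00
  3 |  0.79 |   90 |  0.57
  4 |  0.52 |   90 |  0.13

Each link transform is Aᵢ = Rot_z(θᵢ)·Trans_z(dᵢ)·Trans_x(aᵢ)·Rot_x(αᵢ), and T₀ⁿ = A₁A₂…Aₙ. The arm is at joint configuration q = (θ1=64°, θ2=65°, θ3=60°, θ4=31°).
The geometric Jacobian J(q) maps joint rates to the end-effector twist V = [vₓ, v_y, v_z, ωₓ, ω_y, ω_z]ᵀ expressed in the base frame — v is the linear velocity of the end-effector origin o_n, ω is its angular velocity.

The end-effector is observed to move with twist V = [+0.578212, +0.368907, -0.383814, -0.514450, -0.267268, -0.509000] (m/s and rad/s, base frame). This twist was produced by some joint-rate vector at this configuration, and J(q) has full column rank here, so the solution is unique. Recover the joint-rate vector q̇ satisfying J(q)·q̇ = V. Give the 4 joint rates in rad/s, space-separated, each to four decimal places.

0.0730 -0.6490 0.5680 0.1340

o_n = [-1.2829, 0.8866, -1.0052]
J₁: ẑ×o_n = [-0.8866, -1.2829, 0.0000], ω = ẑ
J2: z=[0.0000, 0.0000, 1.0000] o=[0.1929, 0.3955, 0.0000] → [-0.4912, -1.4758, 0.0000, 0.0000, 0.0000, 1.0000]
J3: z=[-0.7771, -0.6293, 0.0000] o=[-0.1721, 0.8462, 0.0000] → [0.6326, -0.7812, -0.7304, -0.7771, -0.6293, 0.0000]
J4: z=[-0.5450, 0.6730, 0.5000] o=[-0.8637, 0.7945, -0.6842] → [-0.2621, -0.3846, 0.2319, -0.5450, 0.6730, 0.5000]
q̇ = J⁺·V = [0.0730, -0.6490, 0.5680, 0.1340]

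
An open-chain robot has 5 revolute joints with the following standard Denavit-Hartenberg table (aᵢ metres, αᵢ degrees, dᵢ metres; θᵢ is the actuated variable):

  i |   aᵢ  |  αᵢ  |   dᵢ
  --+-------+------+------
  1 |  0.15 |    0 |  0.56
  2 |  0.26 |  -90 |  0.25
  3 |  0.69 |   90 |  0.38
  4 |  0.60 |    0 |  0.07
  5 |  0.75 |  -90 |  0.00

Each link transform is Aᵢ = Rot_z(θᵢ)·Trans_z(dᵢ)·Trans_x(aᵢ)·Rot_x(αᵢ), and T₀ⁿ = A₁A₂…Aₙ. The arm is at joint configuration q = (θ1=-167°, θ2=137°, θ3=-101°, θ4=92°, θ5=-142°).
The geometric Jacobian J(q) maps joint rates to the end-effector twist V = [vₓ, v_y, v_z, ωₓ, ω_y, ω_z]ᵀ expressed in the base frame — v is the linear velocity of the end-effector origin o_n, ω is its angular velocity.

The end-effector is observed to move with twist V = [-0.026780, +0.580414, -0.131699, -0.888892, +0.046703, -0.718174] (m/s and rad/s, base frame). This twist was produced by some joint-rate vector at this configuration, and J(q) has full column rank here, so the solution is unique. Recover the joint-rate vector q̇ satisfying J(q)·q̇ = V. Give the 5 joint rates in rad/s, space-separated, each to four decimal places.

o_n = [0.0318, 0.3313, 1.9266]
J₁: ẑ×o_n = [-0.3313, 0.0318, 0.0000], ω = ẑ
J2: z=[0.0000, 0.0000, 1.0000] o=[-0.1462, -0.0337, 0.5600] → [-0.3650, 0.1780, 0.0000, 0.0000, 0.0000, 1.0000]
J3: z=[0.5000, 0.8660, 0.0000] o=[0.0790, -0.1637, 0.8100] → [0.9670, -0.5583, 0.2884, 0.5000, 0.8660, 0.0000]
J4: z=[-0.8501, 0.4908, -0.1908] o=[0.1550, 0.2312, 1.4873] → [0.2347, 0.3970, -0.0246, -0.8501, 0.4908, -0.1908]
J5: z=[-0.8501, 0.4908, -0.1908] o=[0.3988, 0.7828, 1.4534] → [0.1461, 0.4723, 0.5640, -0.8501, 0.4908, -0.1908]
q̇ = J⁺·V = [-0.9160, 0.3520, -0.4040, 0.8000, 0.0080]

-0.9160 0.3520 -0.4040 0.8000 0.0080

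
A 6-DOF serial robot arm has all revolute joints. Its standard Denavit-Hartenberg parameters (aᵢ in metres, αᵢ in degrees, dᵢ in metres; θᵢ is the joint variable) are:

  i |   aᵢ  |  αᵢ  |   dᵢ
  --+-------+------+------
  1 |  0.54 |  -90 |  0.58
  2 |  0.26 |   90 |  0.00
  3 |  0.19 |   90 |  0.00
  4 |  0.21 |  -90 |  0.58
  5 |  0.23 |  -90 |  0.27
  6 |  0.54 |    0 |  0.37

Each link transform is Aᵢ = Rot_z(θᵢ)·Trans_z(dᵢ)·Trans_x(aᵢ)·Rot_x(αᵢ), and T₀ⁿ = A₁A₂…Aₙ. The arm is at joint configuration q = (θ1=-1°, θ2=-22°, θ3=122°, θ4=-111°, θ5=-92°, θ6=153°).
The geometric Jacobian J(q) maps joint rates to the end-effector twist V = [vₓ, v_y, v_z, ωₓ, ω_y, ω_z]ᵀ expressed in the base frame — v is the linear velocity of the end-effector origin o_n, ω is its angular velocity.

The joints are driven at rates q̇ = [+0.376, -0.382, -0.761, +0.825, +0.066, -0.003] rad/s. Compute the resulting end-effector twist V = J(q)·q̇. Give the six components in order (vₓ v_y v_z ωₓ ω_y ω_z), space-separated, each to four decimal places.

o_n = [1.2610, 0.1611, 0.2679]
J₁: ẑ×o_n = [-0.1611, 1.2610, 0.0000], ω = ẑ
J2: z=[0.0175, 0.9998, 0.0000] o=[0.5399, -0.0094, 0.5800] → [-0.3121, 0.0054, -0.7180, 0.0175, 0.9998, 0.0000]
J3: z=[-0.3745, 0.0065, 0.9272] o=[0.7809, -0.0136, 0.6774] → [-0.1647, 0.2917, -0.0686, -0.3745, 0.0065, 0.9272]
J4: z=[0.7954, 0.5161, 0.3177] o=[0.6904, 0.1491, 0.6397] → [-0.1957, 0.4770, -0.2849, 0.7954, 0.5161, 0.3177]
J5: z=[-0.3106, 0.7973, -0.5176] o=[1.2611, 0.3827, 0.6571] → [-0.4250, -0.1208, 0.0689, -0.3106, 0.7973, -0.5176]
J6: z=[0.5479, -0.2948, -0.7829] o=[1.3559, 0.7191, 0.5967] → [-0.3399, 0.2545, -0.3337, 0.5479, -0.2948, -0.7829]
V = J·q̇ = [-0.0045, 0.6349, 0.0970, 0.9124, 0.0924, -0.0993]

-0.0045 0.6349 0.0970 0.9124 0.0924 -0.0993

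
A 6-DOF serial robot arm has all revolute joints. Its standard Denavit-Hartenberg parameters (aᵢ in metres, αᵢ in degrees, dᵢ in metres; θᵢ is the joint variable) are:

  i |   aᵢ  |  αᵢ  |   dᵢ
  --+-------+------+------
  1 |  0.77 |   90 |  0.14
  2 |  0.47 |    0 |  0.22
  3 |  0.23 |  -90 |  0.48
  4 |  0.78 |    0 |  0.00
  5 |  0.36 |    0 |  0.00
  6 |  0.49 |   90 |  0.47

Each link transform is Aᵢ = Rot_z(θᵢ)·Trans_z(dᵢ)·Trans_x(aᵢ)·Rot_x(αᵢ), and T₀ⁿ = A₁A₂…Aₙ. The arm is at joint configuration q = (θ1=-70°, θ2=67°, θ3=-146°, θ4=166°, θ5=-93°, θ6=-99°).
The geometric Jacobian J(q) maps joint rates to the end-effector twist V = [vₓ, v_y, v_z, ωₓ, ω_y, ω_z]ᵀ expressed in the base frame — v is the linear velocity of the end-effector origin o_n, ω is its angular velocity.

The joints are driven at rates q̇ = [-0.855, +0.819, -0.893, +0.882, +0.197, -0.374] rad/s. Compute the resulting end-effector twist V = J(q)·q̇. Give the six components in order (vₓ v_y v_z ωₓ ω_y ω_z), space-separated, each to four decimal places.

o_n = [0.1264, -1.4636, 0.6438]
J₁: ẑ×o_n = [1.4636, 0.1264, -0.0000], ω = ẑ
J2: z=[-0.9397, -0.3420, 0.0000] o=[0.2634, -0.7236, 0.1400] → [-0.1723, 0.4734, 0.6486, -0.9397, -0.3420, 0.0000]
J3: z=[-0.9397, -0.3420, 0.0000] o=[0.1194, -0.9714, 0.5726] → [-0.0243, 0.0669, 0.4650, -0.9397, -0.3420, 0.0000]
J4: z=[0.3357, -0.9224, 0.1908] o=[-0.3166, -1.1768, 0.3469] → [-0.2192, -0.0152, 0.3123, 0.3357, -0.9224, 0.1908]
J5: z=[0.3357, -0.9224, 0.1908] o=[-0.1887, -0.9765, 1.0898] → [0.5043, 0.2098, 0.1271, 0.3357, -0.9224, 0.1908]
J6: z=[0.3357, -0.9224, 0.1908] o=[0.1417, -0.8777, 0.9865] → [0.4279, 0.1121, -0.2109, 0.3357, -0.9224, 0.1908]
V = J·q̇ = [-1.6248, 0.2060, 0.4954, 0.3062, -0.6250, -0.7205]

-1.6248 0.2060 0.4954 0.3062 -0.6250 -0.7205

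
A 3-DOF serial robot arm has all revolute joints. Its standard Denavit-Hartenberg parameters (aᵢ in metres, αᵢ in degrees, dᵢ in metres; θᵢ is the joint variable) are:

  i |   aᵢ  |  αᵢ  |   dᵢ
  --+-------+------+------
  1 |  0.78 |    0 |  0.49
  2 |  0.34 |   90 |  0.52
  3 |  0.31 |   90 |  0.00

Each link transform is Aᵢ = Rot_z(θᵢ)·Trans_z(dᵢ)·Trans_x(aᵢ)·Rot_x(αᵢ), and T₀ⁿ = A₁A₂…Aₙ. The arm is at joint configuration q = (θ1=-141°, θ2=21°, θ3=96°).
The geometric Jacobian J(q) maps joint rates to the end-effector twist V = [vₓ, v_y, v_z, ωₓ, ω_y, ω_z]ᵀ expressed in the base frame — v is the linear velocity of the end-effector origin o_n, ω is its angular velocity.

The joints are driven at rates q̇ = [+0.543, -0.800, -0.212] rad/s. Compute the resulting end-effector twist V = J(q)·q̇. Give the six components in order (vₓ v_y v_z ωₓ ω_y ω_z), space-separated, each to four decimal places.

o_n = [-0.7600, -0.7573, 1.3183]
J₁: ẑ×o_n = [0.7573, -0.7600, 0.0000], ω = ẑ
J2: z=[0.0000, 0.0000, 1.0000] o=[-0.6062, -0.4909, 0.4900] → [0.2664, -0.1538, 0.0000, 0.0000, 0.0000, 1.0000]
J3: z=[-0.8660, 0.5000, 0.0000] o=[-0.7762, -0.7853, 1.0100] → [0.1542, 0.2670, -0.0324, -0.8660, 0.5000, 0.0000]
V = J·q̇ = [0.1654, -0.3462, 0.0069, 0.1836, -0.1060, -0.2570]

0.1654 -0.3462 0.0069 0.1836 -0.1060 -0.2570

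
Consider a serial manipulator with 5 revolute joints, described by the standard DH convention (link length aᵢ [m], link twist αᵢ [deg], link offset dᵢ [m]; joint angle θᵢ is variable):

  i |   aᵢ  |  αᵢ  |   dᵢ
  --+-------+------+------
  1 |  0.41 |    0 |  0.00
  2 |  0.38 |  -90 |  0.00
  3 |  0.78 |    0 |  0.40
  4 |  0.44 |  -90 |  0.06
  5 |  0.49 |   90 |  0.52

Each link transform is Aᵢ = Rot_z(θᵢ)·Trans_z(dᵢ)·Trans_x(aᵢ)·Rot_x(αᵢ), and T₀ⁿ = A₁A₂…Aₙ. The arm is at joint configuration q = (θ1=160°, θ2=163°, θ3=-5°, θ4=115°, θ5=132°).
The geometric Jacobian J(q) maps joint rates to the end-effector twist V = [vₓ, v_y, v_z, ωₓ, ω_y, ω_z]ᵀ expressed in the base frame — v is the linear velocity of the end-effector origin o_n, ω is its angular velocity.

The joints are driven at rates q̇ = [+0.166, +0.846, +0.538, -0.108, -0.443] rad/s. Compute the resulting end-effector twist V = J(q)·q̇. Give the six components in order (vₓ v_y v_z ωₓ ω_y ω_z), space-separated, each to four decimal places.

o_n = [0.1756, -0.1624, 0.1405]
J₁: ẑ×o_n = [0.1624, 0.1756, -0.0000], ω = ẑ
J2: z=[0.0000, 0.0000, 1.0000] o=[-0.3853, 0.1402, 0.0000] → [0.3026, 0.5609, -0.0000, 0.0000, 0.0000, 1.0000]
J3: z=[0.6018, 0.7986, 0.0000] o=[-0.0818, -0.0885, 0.0000] → [0.1122, -0.0845, -0.2500, 0.6018, 0.7986, 0.0000]
J4: z=[0.6018, 0.7986, 0.0000] o=[0.7795, -0.2366, 0.0680] → [0.0579, -0.0436, 0.5270, 0.6018, 0.7986, 0.0000]
J5: z=[-0.7505, 0.5655, 0.3420] o=[0.6954, -0.0982, -0.3455] → [0.2968, 0.1869, 0.3422, -0.7505, 0.5655, 0.3420]
V = J·q̇ = [0.2056, 0.3801, -0.3430, 0.5912, 0.0929, 0.8605]

0.2056 0.3801 -0.3430 0.5912 0.0929 0.8605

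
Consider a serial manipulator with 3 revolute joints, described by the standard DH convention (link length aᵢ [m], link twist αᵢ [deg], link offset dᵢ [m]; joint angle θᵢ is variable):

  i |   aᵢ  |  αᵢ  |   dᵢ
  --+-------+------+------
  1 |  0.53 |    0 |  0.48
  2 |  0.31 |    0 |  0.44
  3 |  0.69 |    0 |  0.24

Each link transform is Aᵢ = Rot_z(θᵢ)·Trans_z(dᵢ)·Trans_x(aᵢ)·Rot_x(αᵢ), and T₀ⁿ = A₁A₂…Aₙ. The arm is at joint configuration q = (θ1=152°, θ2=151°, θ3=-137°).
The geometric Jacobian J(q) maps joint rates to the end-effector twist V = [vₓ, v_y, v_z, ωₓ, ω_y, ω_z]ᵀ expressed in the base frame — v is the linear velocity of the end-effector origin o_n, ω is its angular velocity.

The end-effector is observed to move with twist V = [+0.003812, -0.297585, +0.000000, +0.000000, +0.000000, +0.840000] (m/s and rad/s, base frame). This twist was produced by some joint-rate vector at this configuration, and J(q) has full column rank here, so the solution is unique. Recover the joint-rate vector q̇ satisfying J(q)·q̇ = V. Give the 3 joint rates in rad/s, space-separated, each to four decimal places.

-0.5590 0.5780 0.8210

o_n = [-0.9686, 0.1558, 1.1600]
J₁: ẑ×o_n = [-0.1558, -0.9686, 0.0000], ω = ẑ
J2: z=[0.0000, 0.0000, 1.0000] o=[-0.4680, 0.2488, 0.4800] → [0.0931, -0.5007, 0.0000, 0.0000, 0.0000, 1.0000]
J3: z=[0.0000, 0.0000, 1.0000] o=[-0.2991, -0.0112, 0.9200] → [-0.1669, -0.6695, 0.0000, 0.0000, 0.0000, 1.0000]
q̇ = J⁺·V = [-0.5590, 0.5780, 0.8210]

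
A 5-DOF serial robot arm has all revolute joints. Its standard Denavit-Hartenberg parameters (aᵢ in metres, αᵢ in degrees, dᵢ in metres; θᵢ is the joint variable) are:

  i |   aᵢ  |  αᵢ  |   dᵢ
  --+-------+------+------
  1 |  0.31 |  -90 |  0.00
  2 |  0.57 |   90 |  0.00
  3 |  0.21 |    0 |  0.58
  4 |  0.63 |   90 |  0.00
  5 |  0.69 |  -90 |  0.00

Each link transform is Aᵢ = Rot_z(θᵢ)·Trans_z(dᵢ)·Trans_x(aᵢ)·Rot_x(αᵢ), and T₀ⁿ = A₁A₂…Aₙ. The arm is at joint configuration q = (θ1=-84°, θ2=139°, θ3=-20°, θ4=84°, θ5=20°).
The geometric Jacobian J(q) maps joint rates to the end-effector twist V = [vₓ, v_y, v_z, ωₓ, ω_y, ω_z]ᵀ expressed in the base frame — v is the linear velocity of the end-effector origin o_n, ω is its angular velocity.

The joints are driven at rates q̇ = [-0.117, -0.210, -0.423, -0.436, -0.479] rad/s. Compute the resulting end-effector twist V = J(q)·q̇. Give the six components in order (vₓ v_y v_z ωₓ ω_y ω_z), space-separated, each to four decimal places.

-0.4974 0.4755 -0.5237 -0.0250 0.2373 0.8137

o_n = [1.0549, 0.2685, -1.4869]
J₁: ẑ×o_n = [-0.2685, 1.0549, 0.0000], ω = ẑ
J2: z=[0.9945, 0.1045, 0.0000] o=[0.0324, -0.3083, 0.0000] → [-0.1554, 1.4788, 0.4667, 0.9945, 0.1045, 0.0000]
J3: z=[0.0686, -0.6525, -0.7547] o=[-0.0126, 0.1195, -0.3740] → [0.8386, -0.7293, 0.7067, 0.0686, -0.6525, -0.7547]
J4: z=[0.0686, -0.6525, -0.7547] o=[-0.0598, -0.1183, -0.9411] → [0.6480, -0.8038, 0.7538, 0.0686, -0.6525, -0.7547]
J5: z=[-0.5069, 0.6288, -0.5897] o=[0.4816, 0.1482, -1.1223] → [-0.1583, -0.5229, -0.4215, -0.5069, 0.6288, -0.5897]
V = J·q̇ = [-0.4974, 0.4755, -0.5237, -0.0250, 0.2373, 0.8137]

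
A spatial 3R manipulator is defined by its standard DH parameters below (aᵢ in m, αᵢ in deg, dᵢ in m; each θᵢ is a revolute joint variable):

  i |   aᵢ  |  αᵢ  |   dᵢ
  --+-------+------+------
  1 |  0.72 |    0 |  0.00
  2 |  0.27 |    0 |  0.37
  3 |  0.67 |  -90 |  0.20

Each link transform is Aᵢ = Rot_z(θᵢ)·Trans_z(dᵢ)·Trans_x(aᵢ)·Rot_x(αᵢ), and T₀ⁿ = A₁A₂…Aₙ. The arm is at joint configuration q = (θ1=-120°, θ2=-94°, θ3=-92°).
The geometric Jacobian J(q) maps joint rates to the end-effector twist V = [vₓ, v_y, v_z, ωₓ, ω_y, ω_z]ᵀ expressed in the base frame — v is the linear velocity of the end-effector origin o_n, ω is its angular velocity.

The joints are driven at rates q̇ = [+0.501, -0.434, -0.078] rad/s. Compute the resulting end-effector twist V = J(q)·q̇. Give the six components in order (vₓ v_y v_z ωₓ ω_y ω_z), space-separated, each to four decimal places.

o_n = [-0.1900, 0.0695, 0.5700]
J₁: ẑ×o_n = [-0.0695, -0.1900, 0.0000], ω = ẑ
J2: z=[0.0000, 0.0000, 1.0000] o=[-0.3600, -0.6235, 0.0000] → [-0.6930, 0.1700, 0.0000, 0.0000, 0.0000, 1.0000]
J3: z=[0.0000, 0.0000, 1.0000] o=[-0.5838, -0.4726, 0.3700] → [-0.5420, 0.3938, 0.0000, 0.0000, 0.0000, 1.0000]
V = J·q̇ = [0.3082, -0.1997, 0.0000, 0.0000, 0.0000, -0.0110]

0.3082 -0.1997 0.0000 0.0000 0.0000 -0.0110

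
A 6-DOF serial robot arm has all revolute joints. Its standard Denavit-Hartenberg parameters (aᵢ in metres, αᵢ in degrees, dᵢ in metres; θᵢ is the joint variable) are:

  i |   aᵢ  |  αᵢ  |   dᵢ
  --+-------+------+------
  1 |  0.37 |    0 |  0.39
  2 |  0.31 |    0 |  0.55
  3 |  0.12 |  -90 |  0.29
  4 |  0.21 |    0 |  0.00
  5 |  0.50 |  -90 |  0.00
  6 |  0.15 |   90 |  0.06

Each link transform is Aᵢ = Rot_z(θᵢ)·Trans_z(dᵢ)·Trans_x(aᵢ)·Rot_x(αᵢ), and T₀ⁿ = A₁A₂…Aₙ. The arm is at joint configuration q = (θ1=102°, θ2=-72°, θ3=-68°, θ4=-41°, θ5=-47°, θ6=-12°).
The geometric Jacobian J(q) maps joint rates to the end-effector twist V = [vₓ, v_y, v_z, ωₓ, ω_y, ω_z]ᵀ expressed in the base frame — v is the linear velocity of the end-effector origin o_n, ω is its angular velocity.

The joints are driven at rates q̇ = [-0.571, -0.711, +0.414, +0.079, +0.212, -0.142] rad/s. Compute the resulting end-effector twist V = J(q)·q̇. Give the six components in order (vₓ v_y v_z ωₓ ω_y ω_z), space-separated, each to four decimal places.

0.4028 -0.6695 -0.0410 0.0673 0.3167 -0.8630

o_n = [0.4952, 0.3192, 2.0120]
J₁: ẑ×o_n = [-0.3192, 0.4952, 0.0000], ω = ẑ
J2: z=[0.0000, 0.0000, 1.0000] o=[-0.0769, 0.3619, 0.3900] → [0.0427, 0.5722, -0.0000, 0.0000, 0.0000, 1.0000]
J3: z=[0.0000, 0.0000, 1.0000] o=[0.1915, 0.5169, 0.9400] → [0.1977, 0.3037, -0.0000, 0.0000, 0.0000, 1.0000]
J4: z=[0.6157, 0.7880, 0.0000] o=[0.2861, 0.4430, 1.2300] → [0.6162, -0.4815, -0.2410, 0.6157, 0.7880, 0.0000]
J5: z=[0.6157, 0.7880, 0.0000] o=[0.4110, 0.3455, 1.3678] → [0.5077, -0.3966, -0.0825, 0.6157, 0.7880, 0.0000]
J6: z=[0.7875, -0.6153, -0.0349] o=[0.4247, 0.3347, 1.8675] → [-0.0895, -0.1163, 0.0312, 0.7875, -0.6153, -0.0349]
V = J·q̇ = [0.4028, -0.6695, -0.0410, 0.0673, 0.3167, -0.8630]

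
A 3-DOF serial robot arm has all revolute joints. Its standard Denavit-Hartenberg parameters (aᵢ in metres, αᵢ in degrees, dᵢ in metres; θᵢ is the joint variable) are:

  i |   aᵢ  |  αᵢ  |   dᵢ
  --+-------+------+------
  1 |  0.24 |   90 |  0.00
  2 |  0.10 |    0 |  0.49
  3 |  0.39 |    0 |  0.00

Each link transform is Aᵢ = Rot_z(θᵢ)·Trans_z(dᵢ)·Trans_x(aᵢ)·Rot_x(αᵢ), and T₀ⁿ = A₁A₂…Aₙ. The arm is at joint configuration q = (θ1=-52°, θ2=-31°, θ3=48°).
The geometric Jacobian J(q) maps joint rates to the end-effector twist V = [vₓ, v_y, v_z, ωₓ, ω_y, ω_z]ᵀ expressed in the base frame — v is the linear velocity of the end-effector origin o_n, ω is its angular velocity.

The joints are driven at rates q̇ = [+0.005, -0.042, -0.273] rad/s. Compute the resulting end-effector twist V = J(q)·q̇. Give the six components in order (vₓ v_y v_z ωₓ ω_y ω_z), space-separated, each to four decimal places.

o_n = [0.0440, -0.8522, 0.0625]
J₁: ẑ×o_n = [0.8522, 0.0440, -0.0000], ω = ẑ
J2: z=[-0.7880, -0.6157, 0.0000] o=[0.1478, -0.1891, 0.0000] → [-0.0385, 0.0493, 0.4587, -0.7880, -0.6157, 0.0000]
J3: z=[-0.7880, -0.6157, 0.0000] o=[-0.1856, -0.5583, -0.0515] → [-0.0702, 0.0899, 0.3730, -0.7880, -0.6157, 0.0000]
V = J·q̇ = [0.0250, -0.0264, -0.1211, 0.2482, 0.1939, 0.0050]

0.0250 -0.0264 -0.1211 0.2482 0.1939 0.0050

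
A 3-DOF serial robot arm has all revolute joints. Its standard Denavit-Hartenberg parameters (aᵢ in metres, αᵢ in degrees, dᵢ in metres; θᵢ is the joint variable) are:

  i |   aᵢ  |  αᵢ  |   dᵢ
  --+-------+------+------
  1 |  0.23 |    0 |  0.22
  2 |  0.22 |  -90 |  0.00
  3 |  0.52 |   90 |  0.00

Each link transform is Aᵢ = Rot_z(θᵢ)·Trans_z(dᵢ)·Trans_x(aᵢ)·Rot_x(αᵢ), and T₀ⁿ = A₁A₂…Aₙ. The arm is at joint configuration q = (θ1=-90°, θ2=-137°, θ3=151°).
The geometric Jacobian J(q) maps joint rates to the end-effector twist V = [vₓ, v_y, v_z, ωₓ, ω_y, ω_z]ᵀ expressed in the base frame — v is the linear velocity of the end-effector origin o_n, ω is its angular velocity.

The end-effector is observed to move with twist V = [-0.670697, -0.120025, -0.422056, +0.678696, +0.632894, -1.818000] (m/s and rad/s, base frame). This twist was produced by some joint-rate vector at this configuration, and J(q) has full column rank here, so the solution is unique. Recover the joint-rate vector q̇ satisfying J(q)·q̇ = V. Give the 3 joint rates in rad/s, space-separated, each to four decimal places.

o_n = [0.1601, -0.4017, -0.0321]
J₁: ẑ×o_n = [0.4017, 0.1601, -0.0000], ω = ẑ
J2: z=[0.0000, 0.0000, 1.0000] o=[0.0000, -0.2300, 0.2200] → [0.1717, 0.1601, -0.0000, 0.0000, 0.0000, 1.0000]
J3: z=[-0.7314, -0.6820, 0.0000] o=[-0.1500, -0.0691, 0.2200] → [0.1719, -0.1844, 0.4548, -0.7314, -0.6820, 0.0000]
q̇ = J⁺·V = [-0.8650, -0.9530, -0.9280]

-0.8650 -0.9530 -0.9280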